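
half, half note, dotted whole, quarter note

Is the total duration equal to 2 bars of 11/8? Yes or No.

One bar of 11/8 = 11 eighth notes, so 2 bars = 22.
Convert each value to eighth notes: half = 4; half note = 4; dotted whole = 12; quarter note = 2.
Altogether 4 + 4 + 12 + 2 = 22.
22 equals 22, so the answer is Yes.

Yes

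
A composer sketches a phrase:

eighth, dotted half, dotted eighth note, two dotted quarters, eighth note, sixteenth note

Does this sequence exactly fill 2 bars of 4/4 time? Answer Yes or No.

Yes

One bar of 4/4 = 16 sixteenth notes, so 2 bars = 32.
Express everything in sixteenth notes: eighth = 2; dotted half = 12; dotted eighth note = 3; dotted quarter = 6; dotted quarter = 6; eighth note = 2; sixteenth note = 1.
Sum: 2 + 12 + 3 + 6 + 6 + 2 + 1 = 32.
32 equals 32, so the answer is Yes.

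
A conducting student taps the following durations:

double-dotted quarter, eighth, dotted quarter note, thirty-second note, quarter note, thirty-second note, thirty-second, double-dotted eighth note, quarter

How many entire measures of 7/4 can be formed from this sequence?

1

One bar of 7/4 = 56 thirty-second notes.
Convert each value to thirty-second notes: double-dotted quarter = 14; eighth = 4; dotted quarter note = 12; thirty-second note = 1; quarter note = 8; thirty-second note = 1; thirty-second = 1; double-dotted eighth note = 7; quarter = 8.
Total: 14 + 4 + 12 + 1 + 8 + 1 + 1 + 7 + 8 = 56.
56 ÷ 56 = 1 complete bar with 0 left over.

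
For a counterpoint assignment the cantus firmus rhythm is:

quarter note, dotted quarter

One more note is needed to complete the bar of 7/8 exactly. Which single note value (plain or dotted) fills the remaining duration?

quarter note

The bar of 7/8 = 7 eighth notes.
In eighth notes: quarter note = 2; dotted quarter = 3.
Sum: 2 + 3 = 5.
Remaining: 7 − 5 = 2 eighth notes, which is a quarter note.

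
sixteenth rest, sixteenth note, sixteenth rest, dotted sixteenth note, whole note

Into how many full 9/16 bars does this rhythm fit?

2

One bar of 9/16 = 18 thirty-second notes.
In thirty-second notes: sixteenth rest = 2; sixteenth note = 2; sixteenth rest = 2; dotted sixteenth note = 3; whole note = 32.
Sum: 2 + 2 + 2 + 3 + 32 = 41.
41 ÷ 18 = 2 complete bars with 5 left over.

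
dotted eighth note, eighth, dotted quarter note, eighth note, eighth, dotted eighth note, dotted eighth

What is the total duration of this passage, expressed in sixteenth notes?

Working in sixteenth notes: dotted eighth note = 3; eighth = 2; dotted quarter note = 6; eighth note = 2; eighth = 2; dotted eighth note = 3; dotted eighth = 3.
Adding: 3 + 2 + 6 + 2 + 2 + 3 + 3 = 21 sixteenth notes.

21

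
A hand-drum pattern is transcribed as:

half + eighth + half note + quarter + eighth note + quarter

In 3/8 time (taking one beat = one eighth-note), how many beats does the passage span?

One eighth-note beat = 2 sixteenth notes.
Working in sixteenth notes: half = 8; eighth = 2; half note = 8; quarter = 4; eighth note = 2; quarter = 4.
Altogether 8 + 2 + 8 + 4 + 2 + 4 = 28.
28 ÷ 2 = 14 beats.

14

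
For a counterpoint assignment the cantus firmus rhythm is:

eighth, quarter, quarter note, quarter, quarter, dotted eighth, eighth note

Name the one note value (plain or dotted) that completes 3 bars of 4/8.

3 bars of 4/8 = 24 sixteenth notes.
Convert each value to sixteenth notes: eighth = 2; quarter = 4; quarter note = 4; quarter = 4; quarter = 4; dotted eighth = 3; eighth note = 2.
Adding: 2 + 4 + 4 + 4 + 4 + 3 + 2 = 23.
Remaining: 24 − 23 = 1 sixteenth note, which is a sixteenth note.

sixteenth note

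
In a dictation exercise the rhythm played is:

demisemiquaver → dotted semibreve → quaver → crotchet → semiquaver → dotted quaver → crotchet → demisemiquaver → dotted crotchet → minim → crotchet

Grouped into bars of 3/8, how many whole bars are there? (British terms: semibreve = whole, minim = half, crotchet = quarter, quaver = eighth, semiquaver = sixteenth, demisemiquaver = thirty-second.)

One bar of 3/8 = 12 thirty-second notes.
Convert each value to thirty-second notes: demisemiquaver = 1; dotted semibreve = 48; quaver = 4; crotchet = 8; semiquaver = 2; dotted quaver = 6; crotchet = 8; demisemiquaver = 1; dotted crotchet = 12; minim = 16; crotchet = 8.
Total: 1 + 48 + 4 + 8 + 2 + 6 + 8 + 1 + 12 + 16 + 8 = 114.
114 ÷ 12 = 9 complete bars with 6 left over.

9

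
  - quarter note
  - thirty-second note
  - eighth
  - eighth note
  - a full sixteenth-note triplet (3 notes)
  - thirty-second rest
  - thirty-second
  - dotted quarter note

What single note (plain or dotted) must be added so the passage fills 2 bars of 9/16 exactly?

2 bars of 9/16 = 36 thirty-second notes.
Convert each value to thirty-second notes: quarter note = 8; thirty-second note = 1; eighth = 4; eighth note = 4; a full sixteenth-note triplet (3 notes) (three triplet sixteenths span one eighth) = 4; thirty-second rest = 1; thirty-second = 1; dotted quarter note = 12.
Altogether 8 + 1 + 4 + 4 + 4 + 1 + 1 + 12 = 35.
Remaining: 36 − 35 = 1 thirty-second note, which is a thirty-second note.

thirty-second note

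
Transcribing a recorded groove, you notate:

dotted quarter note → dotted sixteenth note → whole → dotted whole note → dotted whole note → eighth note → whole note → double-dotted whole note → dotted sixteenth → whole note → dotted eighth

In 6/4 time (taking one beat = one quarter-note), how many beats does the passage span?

34.5

One quarter-note beat = 8 thirty-second notes.
Convert each value to thirty-second notes: dotted quarter note = 12; dotted sixteenth note = 3; whole = 32; dotted whole note = 48; dotted whole note = 48; eighth note = 4; whole note = 32; double-dotted whole note = 56; dotted sixteenth = 3; whole note = 32; dotted eighth = 6.
Altogether 12 + 3 + 32 + 48 + 48 + 4 + 32 + 56 + 3 + 32 + 6 = 276.
276 ÷ 8 = 34.5 beats.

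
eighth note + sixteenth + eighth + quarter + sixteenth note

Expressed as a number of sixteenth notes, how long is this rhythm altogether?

10

Convert each value to sixteenth notes: eighth note = 2; sixteenth = 1; eighth = 2; quarter = 4; sixteenth note = 1.
Altogether 2 + 1 + 2 + 4 + 1 = 10 sixteenth notes.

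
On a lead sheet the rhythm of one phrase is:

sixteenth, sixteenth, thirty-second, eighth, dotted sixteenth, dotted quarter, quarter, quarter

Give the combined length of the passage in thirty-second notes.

Each duration in thirty-second notes: sixteenth = 2; sixteenth = 2; thirty-second = 1; eighth = 4; dotted sixteenth = 3; dotted quarter = 12; quarter = 8; quarter = 8.
Sum: 2 + 2 + 1 + 4 + 3 + 12 + 8 + 8 = 40 thirty-second notes.

40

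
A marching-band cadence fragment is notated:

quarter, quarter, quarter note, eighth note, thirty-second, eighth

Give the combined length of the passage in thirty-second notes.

Convert each value to thirty-second notes: quarter = 8; quarter = 8; quarter note = 8; eighth note = 4; thirty-second = 1; eighth = 4.
Altogether 8 + 8 + 8 + 4 + 1 + 4 = 33 thirty-second notes.

33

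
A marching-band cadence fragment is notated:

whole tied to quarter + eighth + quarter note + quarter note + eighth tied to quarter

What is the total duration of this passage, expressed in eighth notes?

Each duration in eighth notes: whole tied to quarter (whole + quarter) = 10; eighth = 1; quarter note = 2; quarter note = 2; eighth tied to quarter (eighth + quarter) = 3.
Total: 10 + 1 + 2 + 2 + 3 = 18 eighth notes.

18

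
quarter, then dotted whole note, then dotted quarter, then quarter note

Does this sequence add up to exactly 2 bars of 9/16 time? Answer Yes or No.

No

One bar of 9/16 = 9 sixteenth notes, so 2 bars = 18.
Convert each value to sixteenth notes: quarter = 4; dotted whole note = 24; dotted quarter = 6; quarter note = 4.
Total: 4 + 24 + 6 + 4 = 38.
38 exceeds 18, so the answer is No.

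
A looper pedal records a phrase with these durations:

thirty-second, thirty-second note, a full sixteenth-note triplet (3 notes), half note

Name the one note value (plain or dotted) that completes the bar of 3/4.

sixteenth note

The bar of 3/4 = 24 thirty-second notes.
In thirty-second notes: thirty-second = 1; thirty-second note = 1; a full sixteenth-note triplet (3 notes) (three triplet sixteenths span one eighth) = 4; half note = 16.
Sum: 1 + 1 + 4 + 16 = 22.
Remaining: 24 − 22 = 2 thirty-second notes, which is a sixteenth note.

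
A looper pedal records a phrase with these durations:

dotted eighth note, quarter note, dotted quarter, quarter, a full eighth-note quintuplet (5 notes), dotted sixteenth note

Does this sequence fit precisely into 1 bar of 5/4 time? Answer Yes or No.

One bar of 5/4 = 40 thirty-second notes.
Convert each value to thirty-second notes: dotted eighth note = 6; quarter note = 8; dotted quarter = 12; quarter = 8; a full eighth-note quintuplet (5 notes) (five quintuplet eighths span one half) = 16; dotted sixteenth note = 3.
Total: 6 + 8 + 12 + 8 + 16 + 3 = 53.
53 exceeds 40, so the answer is No.

No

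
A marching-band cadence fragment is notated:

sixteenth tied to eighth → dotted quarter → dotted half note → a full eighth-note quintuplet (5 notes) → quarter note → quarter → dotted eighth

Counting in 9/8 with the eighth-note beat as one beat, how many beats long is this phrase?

20

One eighth-note beat = 2 sixteenth notes.
Working in sixteenth notes: sixteenth tied to eighth (sixteenth + eighth) = 3; dotted quarter = 6; dotted half note = 12; a full eighth-note quintuplet (5 notes) (five quintuplet eighths span one half) = 8; quarter note = 4; quarter = 4; dotted eighth = 3.
Sum: 3 + 6 + 12 + 8 + 4 + 4 + 3 = 40.
40 ÷ 2 = 20 beats.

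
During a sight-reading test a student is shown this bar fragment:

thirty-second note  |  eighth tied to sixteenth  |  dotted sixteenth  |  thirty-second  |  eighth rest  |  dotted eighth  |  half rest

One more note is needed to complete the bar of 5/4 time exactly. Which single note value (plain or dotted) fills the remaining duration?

The bar of 5/4 = 40 thirty-second notes.
Express everything in thirty-second notes: thirty-second note = 1; eighth tied to sixteenth (eighth + sixteenth) = 6; dotted sixteenth = 3; thirty-second = 1; eighth rest = 4; dotted eighth = 6; half rest = 16.
Adding: 1 + 6 + 3 + 1 + 4 + 6 + 16 = 37.
Remaining: 40 − 37 = 3 thirty-second notes, which is a dotted sixteenth note.

dotted sixteenth note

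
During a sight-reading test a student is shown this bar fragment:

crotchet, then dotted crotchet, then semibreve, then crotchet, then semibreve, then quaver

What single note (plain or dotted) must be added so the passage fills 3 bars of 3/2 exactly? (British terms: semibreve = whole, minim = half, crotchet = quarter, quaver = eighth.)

3 bars of 3/2 = 36 eighth notes.
In eighth notes: crotchet = 2; dotted crotchet = 3; semibreve = 8; crotchet = 2; semibreve = 8; quaver = 1.
Total: 2 + 3 + 8 + 2 + 8 + 1 = 24.
Remaining: 36 − 24 = 12 eighth notes, which is a dotted whole note.

dotted whole note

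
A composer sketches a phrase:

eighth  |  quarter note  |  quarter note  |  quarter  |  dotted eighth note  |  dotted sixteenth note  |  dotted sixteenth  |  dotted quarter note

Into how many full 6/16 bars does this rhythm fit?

One bar of 6/16 = 12 thirty-second notes.
In thirty-second notes: eighth = 4; quarter note = 8; quarter note = 8; quarter = 8; dotted eighth note = 6; dotted sixteenth note = 3; dotted sixteenth = 3; dotted quarter note = 12.
Altogether 4 + 8 + 8 + 8 + 6 + 3 + 3 + 12 = 52.
52 ÷ 12 = 4 complete bars with 4 left over.

4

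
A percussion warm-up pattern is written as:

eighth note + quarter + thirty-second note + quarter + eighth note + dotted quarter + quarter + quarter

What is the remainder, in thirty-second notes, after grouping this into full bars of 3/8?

One bar of 3/8 = 12 thirty-second notes.
Express everything in thirty-second notes: eighth note = 4; quarter = 8; thirty-second note = 1; quarter = 8; eighth note = 4; dotted quarter = 12; quarter = 8; quarter = 8.
Sum: 4 + 8 + 1 + 8 + 4 + 12 + 8 + 8 = 53.
53 ÷ 12 = 4 complete bars with 5 thirty-second notes remaining.

5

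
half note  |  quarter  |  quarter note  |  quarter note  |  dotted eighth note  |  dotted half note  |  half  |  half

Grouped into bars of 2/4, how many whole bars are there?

One bar of 2/4 = 8 sixteenth notes.
Working in sixteenth notes: half note = 8; quarter = 4; quarter note = 4; quarter note = 4; dotted eighth note = 3; dotted half note = 12; half = 8; half = 8.
Total: 8 + 4 + 4 + 4 + 3 + 12 + 8 + 8 = 51.
51 ÷ 8 = 6 complete bars with 3 left over.

6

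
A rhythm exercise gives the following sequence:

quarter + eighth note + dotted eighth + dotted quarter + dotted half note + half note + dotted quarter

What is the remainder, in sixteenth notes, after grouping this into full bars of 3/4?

5

One bar of 3/4 = 12 sixteenth notes.
Express everything in sixteenth notes: quarter = 4; eighth note = 2; dotted eighth = 3; dotted quarter = 6; dotted half note = 12; half note = 8; dotted quarter = 6.
Total: 4 + 2 + 3 + 6 + 12 + 8 + 6 = 41.
41 ÷ 12 = 3 complete bars with 5 sixteenth notes remaining.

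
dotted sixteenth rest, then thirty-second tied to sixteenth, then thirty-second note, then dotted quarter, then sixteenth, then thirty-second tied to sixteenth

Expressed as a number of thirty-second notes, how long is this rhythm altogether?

24

Each duration in thirty-second notes: dotted sixteenth rest = 3; thirty-second tied to sixteenth (thirty-second + sixteenth) = 3; thirty-second note = 1; dotted quarter = 12; sixteenth = 2; thirty-second tied to sixteenth (thirty-second + sixteenth) = 3.
Adding: 3 + 3 + 1 + 12 + 2 + 3 = 24 thirty-second notes.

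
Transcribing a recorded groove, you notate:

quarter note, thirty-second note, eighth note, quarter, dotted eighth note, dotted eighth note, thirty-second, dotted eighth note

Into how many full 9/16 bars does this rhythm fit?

2

One bar of 9/16 = 18 thirty-second notes.
Each duration in thirty-second notes: quarter note = 8; thirty-second note = 1; eighth note = 4; quarter = 8; dotted eighth note = 6; dotted eighth note = 6; thirty-second = 1; dotted eighth note = 6.
Altogether 8 + 1 + 4 + 8 + 6 + 6 + 1 + 6 = 40.
40 ÷ 18 = 2 complete bars with 4 left over.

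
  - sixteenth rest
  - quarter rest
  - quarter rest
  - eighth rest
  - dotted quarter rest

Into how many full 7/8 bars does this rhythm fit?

One bar of 7/8 = 14 sixteenth notes.
Express everything in sixteenth notes: sixteenth rest = 1; quarter rest = 4; quarter rest = 4; eighth rest = 2; dotted quarter rest = 6.
Altogether 1 + 4 + 4 + 2 + 6 = 17.
17 ÷ 14 = 1 complete bar with 3 left over.

1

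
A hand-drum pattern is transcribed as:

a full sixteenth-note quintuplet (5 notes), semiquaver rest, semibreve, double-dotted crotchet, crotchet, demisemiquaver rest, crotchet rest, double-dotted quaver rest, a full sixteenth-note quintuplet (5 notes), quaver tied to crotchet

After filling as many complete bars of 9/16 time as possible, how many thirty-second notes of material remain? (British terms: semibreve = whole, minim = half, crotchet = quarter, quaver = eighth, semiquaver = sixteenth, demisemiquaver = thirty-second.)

One bar of 9/16 = 18 thirty-second notes.
In thirty-second notes: a full sixteenth-note quintuplet (5 notes) (five quintuplet sixteenths span one quarter) = 8; semiquaver rest = 2; semibreve = 32; double-dotted crotchet = 14; crotchet = 8; demisemiquaver rest = 1; crotchet rest = 8; double-dotted quaver rest = 7; a full sixteenth-note quintuplet (5 notes) (five quintuplet sixteenths span one quarter) = 8; quaver tied to crotchet (quaver + crotchet) = 12.
Sum: 8 + 2 + 32 + 14 + 8 + 1 + 8 + 7 + 8 + 12 = 100.
100 ÷ 18 = 5 complete bars with 10 thirty-second notes remaining.

10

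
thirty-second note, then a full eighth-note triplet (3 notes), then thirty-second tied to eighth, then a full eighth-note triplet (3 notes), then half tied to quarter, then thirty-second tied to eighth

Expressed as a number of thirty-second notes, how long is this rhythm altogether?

In thirty-second notes: thirty-second note = 1; a full eighth-note triplet (3 notes) (three triplet eighths span one quarter) = 8; thirty-second tied to eighth (thirty-second + eighth) = 5; a full eighth-note triplet (3 notes) (three triplet eighths span one quarter) = 8; half tied to quarter (half + quarter) = 24; thirty-second tied to eighth (thirty-second + eighth) = 5.
Total: 1 + 8 + 5 + 8 + 24 + 5 = 51 thirty-second notes.

51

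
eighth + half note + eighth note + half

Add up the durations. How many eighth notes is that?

Each duration in eighth notes: eighth = 1; half note = 4; eighth note = 1; half = 4.
Sum: 1 + 4 + 1 + 4 = 10 eighth notes.

10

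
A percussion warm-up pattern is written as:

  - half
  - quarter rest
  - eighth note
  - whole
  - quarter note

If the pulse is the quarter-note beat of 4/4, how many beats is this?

One quarter-note beat = 2 eighth notes.
Express everything in eighth notes: half = 4; quarter rest = 2; eighth note = 1; whole = 8; quarter note = 2.
Altogether 4 + 2 + 1 + 8 + 2 = 17.
17 ÷ 2 = 8.5 beats.

8.5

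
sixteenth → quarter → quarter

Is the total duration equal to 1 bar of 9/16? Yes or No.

One bar of 9/16 = 9 sixteenth notes.
In sixteenth notes: sixteenth = 1; quarter = 4; quarter = 4.
Total: 1 + 4 + 4 = 9.
9 equals 9, so the answer is Yes.

Yes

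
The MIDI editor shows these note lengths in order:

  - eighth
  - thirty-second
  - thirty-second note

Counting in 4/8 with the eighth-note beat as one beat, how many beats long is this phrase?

1.5

One eighth-note beat = 4 thirty-second notes.
Express everything in thirty-second notes: eighth = 4; thirty-second = 1; thirty-second note = 1.
Adding: 4 + 1 + 1 = 6.
6 ÷ 4 = 1.5 beats.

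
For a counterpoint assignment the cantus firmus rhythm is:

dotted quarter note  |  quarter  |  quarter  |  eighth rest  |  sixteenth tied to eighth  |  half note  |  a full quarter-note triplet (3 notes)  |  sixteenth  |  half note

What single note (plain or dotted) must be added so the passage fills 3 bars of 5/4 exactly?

3 bars of 5/4 = 60 sixteenth notes.
Express everything in sixteenth notes: dotted quarter note = 6; quarter = 4; quarter = 4; eighth rest = 2; sixteenth tied to eighth (sixteenth + eighth) = 3; half note = 8; a full quarter-note triplet (3 notes) (three triplet quarters span one half) = 8; sixteenth = 1; half note = 8.
Total: 6 + 4 + 4 + 2 + 3 + 8 + 8 + 1 + 8 = 44.
Remaining: 60 − 44 = 16 sixteenth notes, which is a whole note.

whole note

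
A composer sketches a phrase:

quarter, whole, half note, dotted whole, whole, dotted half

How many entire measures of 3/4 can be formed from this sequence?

One bar of 3/4 = 3 quarter notes.
In quarter notes: quarter = 1; whole = 4; half note = 2; dotted whole = 6; whole = 4; dotted half = 3.
Sum: 1 + 4 + 2 + 6 + 4 + 3 = 20.
20 ÷ 3 = 6 complete bars with 2 left over.

6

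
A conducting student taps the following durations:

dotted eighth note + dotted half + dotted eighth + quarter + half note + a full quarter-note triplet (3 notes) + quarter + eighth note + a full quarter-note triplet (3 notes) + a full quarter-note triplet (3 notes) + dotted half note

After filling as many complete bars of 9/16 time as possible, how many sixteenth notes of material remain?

0

One bar of 9/16 = 9 sixteenth notes.
In sixteenth notes: dotted eighth note = 3; dotted half = 12; dotted eighth = 3; quarter = 4; half note = 8; a full quarter-note triplet (3 notes) (three triplet quarters span one half) = 8; quarter = 4; eighth note = 2; a full quarter-note triplet (3 notes) (three triplet quarters span one half) = 8; a full quarter-note triplet (3 notes) (three triplet quarters span one half) = 8; dotted half note = 12.
Adding: 3 + 12 + 3 + 4 + 8 + 8 + 4 + 2 + 8 + 8 + 12 = 72.
72 ÷ 9 = 8 complete bars with 0 sixteenth notes remaining.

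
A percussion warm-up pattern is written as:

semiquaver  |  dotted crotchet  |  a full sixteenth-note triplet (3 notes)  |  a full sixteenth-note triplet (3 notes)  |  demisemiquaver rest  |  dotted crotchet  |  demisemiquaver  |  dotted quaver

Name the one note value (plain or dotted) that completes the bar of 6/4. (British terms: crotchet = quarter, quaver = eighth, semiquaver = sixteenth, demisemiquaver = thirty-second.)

The bar of 6/4 = 48 thirty-second notes.
Convert each value to thirty-second notes: semiquaver = 2; dotted crotchet = 12; a full sixteenth-note triplet (3 notes) (three triplet sixteenths span one eighth) = 4; a full sixteenth-note triplet (3 notes) (three triplet sixteenths span one eighth) = 4; demisemiquaver rest = 1; dotted crotchet = 12; demisemiquaver = 1; dotted quaver = 6.
Sum: 2 + 12 + 4 + 4 + 1 + 12 + 1 + 6 = 42.
Remaining: 48 − 42 = 6 thirty-second notes, which is a dotted eighth note.

dotted eighth note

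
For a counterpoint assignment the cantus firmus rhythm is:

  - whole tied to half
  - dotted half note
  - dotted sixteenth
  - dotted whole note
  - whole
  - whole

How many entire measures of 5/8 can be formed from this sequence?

9

One bar of 5/8 = 20 thirty-second notes.
Convert each value to thirty-second notes: whole tied to half (whole + half) = 48; dotted half note = 24; dotted sixteenth = 3; dotted whole note = 48; whole = 32; whole = 32.
Total: 48 + 24 + 3 + 48 + 32 + 32 = 187.
187 ÷ 20 = 9 complete bars with 7 left over.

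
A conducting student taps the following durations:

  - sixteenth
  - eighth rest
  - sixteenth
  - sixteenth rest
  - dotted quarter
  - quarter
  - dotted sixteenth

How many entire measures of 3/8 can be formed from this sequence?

2

One bar of 3/8 = 12 thirty-second notes.
Convert each value to thirty-second notes: sixteenth = 2; eighth rest = 4; sixteenth = 2; sixteenth rest = 2; dotted quarter = 12; quarter = 8; dotted sixteenth = 3.
Adding: 2 + 4 + 2 + 2 + 12 + 8 + 3 = 33.
33 ÷ 12 = 2 complete bars with 9 left over.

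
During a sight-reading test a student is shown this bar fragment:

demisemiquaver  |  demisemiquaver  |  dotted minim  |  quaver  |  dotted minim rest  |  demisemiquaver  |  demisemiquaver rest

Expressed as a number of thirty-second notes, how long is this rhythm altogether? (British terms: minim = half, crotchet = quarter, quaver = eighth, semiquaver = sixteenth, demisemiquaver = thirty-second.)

In thirty-second notes: demisemiquaver = 1; demisemiquaver = 1; dotted minim = 24; quaver = 4; dotted minim rest = 24; demisemiquaver = 1; demisemiquaver rest = 1.
Altogether 1 + 1 + 24 + 4 + 24 + 1 + 1 = 56 thirty-second notes.

56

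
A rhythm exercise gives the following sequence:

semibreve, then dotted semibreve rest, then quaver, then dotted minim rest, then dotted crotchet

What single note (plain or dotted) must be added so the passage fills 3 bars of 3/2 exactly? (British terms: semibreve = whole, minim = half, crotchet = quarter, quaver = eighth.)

3 bars of 3/2 = 36 eighth notes.
In eighth notes: semibreve = 8; dotted semibreve rest = 12; quaver = 1; dotted minim rest = 6; dotted crotchet = 3.
Total: 8 + 12 + 1 + 6 + 3 = 30.
Remaining: 36 − 30 = 6 eighth notes, which is a dotted half note.

dotted half note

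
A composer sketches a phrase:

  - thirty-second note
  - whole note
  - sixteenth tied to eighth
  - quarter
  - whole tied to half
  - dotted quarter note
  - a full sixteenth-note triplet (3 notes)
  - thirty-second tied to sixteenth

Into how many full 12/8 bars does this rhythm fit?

2

One bar of 12/8 = 48 thirty-second notes.
Each duration in thirty-second notes: thirty-second note = 1; whole note = 32; sixteenth tied to eighth (sixteenth + eighth) = 6; quarter = 8; whole tied to half (whole + half) = 48; dotted quarter note = 12; a full sixteenth-note triplet (3 notes) (three triplet sixteenths span one eighth) = 4; thirty-second tied to sixteenth (thirty-second + sixteenth) = 3.
Sum: 1 + 32 + 6 + 8 + 48 + 12 + 4 + 3 = 114.
114 ÷ 48 = 2 complete bars with 18 left over.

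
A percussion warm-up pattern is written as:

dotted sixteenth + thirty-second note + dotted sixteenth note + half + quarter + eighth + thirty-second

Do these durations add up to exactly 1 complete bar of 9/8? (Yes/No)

Yes

One bar of 9/8 = 36 thirty-second notes.
In thirty-second notes: dotted sixteenth = 3; thirty-second note = 1; dotted sixteenth note = 3; half = 16; quarter = 8; eighth = 4; thirty-second = 1.
Altogether 3 + 1 + 3 + 16 + 8 + 4 + 1 = 36.
36 equals 36, so the answer is Yes.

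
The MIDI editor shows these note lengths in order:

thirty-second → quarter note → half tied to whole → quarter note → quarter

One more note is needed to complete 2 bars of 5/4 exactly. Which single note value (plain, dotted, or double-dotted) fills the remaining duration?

double-dotted eighth note

2 bars of 5/4 = 80 thirty-second notes.
Convert each value to thirty-second notes: thirty-second = 1; quarter note = 8; half tied to whole (half + whole) = 48; quarter note = 8; quarter = 8.
Adding: 1 + 8 + 48 + 8 + 8 = 73.
Remaining: 80 − 73 = 7 thirty-second notes, which is a double-dotted eighth note.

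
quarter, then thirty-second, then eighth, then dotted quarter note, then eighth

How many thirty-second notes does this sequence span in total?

29

In thirty-second notes: quarter = 8; thirty-second = 1; eighth = 4; dotted quarter note = 12; eighth = 4.
Total: 8 + 1 + 4 + 12 + 4 = 29 thirty-second notes.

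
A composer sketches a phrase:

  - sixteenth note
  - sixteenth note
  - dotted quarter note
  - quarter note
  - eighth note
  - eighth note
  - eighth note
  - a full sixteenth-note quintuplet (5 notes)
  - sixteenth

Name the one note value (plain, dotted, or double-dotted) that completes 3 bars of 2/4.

3 bars of 2/4 = 24 sixteenth notes.
Each duration in sixteenth notes: sixteenth note = 1; sixteenth note = 1; dotted quarter note = 6; quarter note = 4; eighth note = 2; eighth note = 2; eighth note = 2; a full sixteenth-note quintuplet (5 notes) (five quintuplet sixteenths span one quarter) = 4; sixteenth = 1.
Sum: 1 + 1 + 6 + 4 + 2 + 2 + 2 + 4 + 1 = 23.
Remaining: 24 − 23 = 1 sixteenth note, which is a sixteenth note.

sixteenth note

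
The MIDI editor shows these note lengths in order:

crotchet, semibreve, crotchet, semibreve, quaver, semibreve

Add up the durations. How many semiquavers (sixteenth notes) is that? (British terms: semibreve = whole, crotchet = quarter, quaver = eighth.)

Working in sixteenth notes: crotchet = 4; semibreve = 16; crotchet = 4; semibreve = 16; quaver = 2; semibreve = 16.
Total: 4 + 16 + 4 + 16 + 2 + 16 = 58 sixteenth notes.

58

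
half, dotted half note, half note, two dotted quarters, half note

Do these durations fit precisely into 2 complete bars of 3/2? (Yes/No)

One bar of 3/2 = 12 eighth notes, so 2 bars = 24.
In eighth notes: half = 4; dotted half note = 6; half note = 4; dotted quarter = 3; dotted quarter = 3; half note = 4.
Adding: 4 + 6 + 4 + 3 + 3 + 4 = 24.
24 equals 24, so the answer is Yes.

Yes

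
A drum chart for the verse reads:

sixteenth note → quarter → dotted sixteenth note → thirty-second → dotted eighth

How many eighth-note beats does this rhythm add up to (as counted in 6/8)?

One eighth-note beat = 4 thirty-second notes.
Each duration in thirty-second notes: sixteenth note = 2; quarter = 8; dotted sixteenth note = 3; thirty-second = 1; dotted eighth = 6.
Altogether 2 + 8 + 3 + 1 + 6 = 20.
20 ÷ 4 = 5 beats.

5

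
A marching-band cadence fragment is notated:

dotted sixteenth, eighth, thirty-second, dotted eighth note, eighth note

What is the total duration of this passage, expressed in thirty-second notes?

In thirty-second notes: dotted sixteenth = 3; eighth = 4; thirty-second = 1; dotted eighth note = 6; eighth note = 4.
Altogether 3 + 4 + 1 + 6 + 4 = 18 thirty-second notes.

18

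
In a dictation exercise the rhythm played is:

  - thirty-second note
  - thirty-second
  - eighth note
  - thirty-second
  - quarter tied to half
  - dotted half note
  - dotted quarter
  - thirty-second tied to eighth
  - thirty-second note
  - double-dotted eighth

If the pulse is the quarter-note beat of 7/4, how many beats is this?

One quarter-note beat = 8 thirty-second notes.
Each duration in thirty-second notes: thirty-second note = 1; thirty-second = 1; eighth note = 4; thirty-second = 1; quarter tied to half (quarter + half) = 24; dotted half note = 24; dotted quarter = 12; thirty-second tied to eighth (thirty-second + eighth) = 5; thirty-second note = 1; double-dotted eighth = 7.
Adding: 1 + 1 + 4 + 1 + 24 + 24 + 12 + 5 + 1 + 7 = 80.
80 ÷ 8 = 10 beats.

10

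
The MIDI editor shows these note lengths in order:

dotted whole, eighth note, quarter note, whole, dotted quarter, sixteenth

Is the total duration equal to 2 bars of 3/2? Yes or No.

No

One bar of 3/2 = 24 sixteenth notes, so 2 bars = 48.
Working in sixteenth notes: dotted whole = 24; eighth note = 2; quarter note = 4; whole = 16; dotted quarter = 6; sixteenth = 1.
Adding: 24 + 2 + 4 + 16 + 6 + 1 = 53.
53 exceeds 48, so the answer is No.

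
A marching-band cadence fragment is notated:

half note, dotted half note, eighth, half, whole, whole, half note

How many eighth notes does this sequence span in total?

35

Each duration in eighth notes: half note = 4; dotted half note = 6; eighth = 1; half = 4; whole = 8; whole = 8; half note = 4.
Total: 4 + 6 + 1 + 4 + 8 + 8 + 4 = 35 eighth notes.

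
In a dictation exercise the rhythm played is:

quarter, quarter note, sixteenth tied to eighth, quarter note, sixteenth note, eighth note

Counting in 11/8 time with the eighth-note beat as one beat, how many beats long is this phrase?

9

One eighth-note beat = 2 sixteenth notes.
Each duration in sixteenth notes: quarter = 4; quarter note = 4; sixteenth tied to eighth (sixteenth + eighth) = 3; quarter note = 4; sixteenth note = 1; eighth note = 2.
Altogether 4 + 4 + 3 + 4 + 1 + 2 = 18.
18 ÷ 2 = 9 beats.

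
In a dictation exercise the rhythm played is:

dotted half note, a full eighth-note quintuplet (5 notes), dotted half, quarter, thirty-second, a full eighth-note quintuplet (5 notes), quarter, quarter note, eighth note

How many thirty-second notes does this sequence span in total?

109

In thirty-second notes: dotted half note = 24; a full eighth-note quintuplet (5 notes) (five quintuplet eighths span one half) = 16; dotted half = 24; quarter = 8; thirty-second = 1; a full eighth-note quintuplet (5 notes) (five quintuplet eighths span one half) = 16; quarter = 8; quarter note = 8; eighth note = 4.
Adding: 24 + 16 + 24 + 8 + 1 + 16 + 8 + 8 + 4 = 109 thirty-second notes.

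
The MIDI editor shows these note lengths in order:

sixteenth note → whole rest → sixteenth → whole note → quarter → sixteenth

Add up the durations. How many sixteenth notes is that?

39

Convert each value to sixteenth notes: sixteenth note = 1; whole rest = 16; sixteenth = 1; whole note = 16; quarter = 4; sixteenth = 1.
Sum: 1 + 16 + 1 + 16 + 4 + 1 = 39 sixteenth notes.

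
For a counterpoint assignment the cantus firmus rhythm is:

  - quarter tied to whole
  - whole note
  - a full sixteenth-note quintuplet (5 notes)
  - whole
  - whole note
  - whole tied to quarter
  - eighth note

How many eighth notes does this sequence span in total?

Express everything in eighth notes: quarter tied to whole (quarter + whole) = 10; whole note = 8; a full sixteenth-note quintuplet (5 notes) (five quintuplet sixteenths span one quarter) = 2; whole = 8; whole note = 8; whole tied to quarter (whole + quarter) = 10; eighth note = 1.
Adding: 10 + 8 + 2 + 8 + 8 + 10 + 1 = 47 eighth notes.

47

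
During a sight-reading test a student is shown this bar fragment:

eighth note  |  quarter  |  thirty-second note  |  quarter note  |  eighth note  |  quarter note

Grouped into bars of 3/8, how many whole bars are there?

One bar of 3/8 = 12 thirty-second notes.
In thirty-second notes: eighth note = 4; quarter = 8; thirty-second note = 1; quarter note = 8; eighth note = 4; quarter note = 8.
Sum: 4 + 8 + 1 + 8 + 4 + 8 = 33.
33 ÷ 12 = 2 complete bars with 9 left over.

2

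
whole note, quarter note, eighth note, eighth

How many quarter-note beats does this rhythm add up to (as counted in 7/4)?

One quarter-note beat = 2 eighth notes.
Convert each value to eighth notes: whole note = 8; quarter note = 2; eighth note = 1; eighth = 1.
Adding: 8 + 2 + 1 + 1 = 12.
12 ÷ 2 = 6 beats.

6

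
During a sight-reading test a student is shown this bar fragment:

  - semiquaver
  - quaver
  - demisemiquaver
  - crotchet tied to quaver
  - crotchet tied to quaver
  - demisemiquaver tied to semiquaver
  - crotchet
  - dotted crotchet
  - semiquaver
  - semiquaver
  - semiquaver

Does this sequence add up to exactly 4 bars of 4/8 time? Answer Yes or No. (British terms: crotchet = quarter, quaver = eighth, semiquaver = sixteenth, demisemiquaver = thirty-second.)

One bar of 4/8 = 16 thirty-second notes, so 4 bars = 64.
In thirty-second notes: semiquaver = 2; quaver = 4; demisemiquaver = 1; crotchet tied to quaver (crotchet + quaver) = 12; crotchet tied to quaver (crotchet + quaver) = 12; demisemiquaver tied to semiquaver (demisemiquaver + semiquaver) = 3; crotchet = 8; dotted crotchet = 12; semiquaver = 2; semiquaver = 2; semiquaver = 2.
Altogether 2 + 4 + 1 + 12 + 12 + 3 + 8 + 12 + 2 + 2 + 2 = 60.
60 falls short of 64, so the answer is No.

No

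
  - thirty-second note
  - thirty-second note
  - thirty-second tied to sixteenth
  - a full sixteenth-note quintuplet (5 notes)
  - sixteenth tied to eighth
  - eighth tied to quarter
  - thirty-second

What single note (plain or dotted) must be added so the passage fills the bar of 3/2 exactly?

half note

The bar of 3/2 = 48 thirty-second notes.
Express everything in thirty-second notes: thirty-second note = 1; thirty-second note = 1; thirty-second tied to sixteenth (thirty-second + sixteenth) = 3; a full sixteenth-note quintuplet (5 notes) (five quintuplet sixteenths span one quarter) = 8; sixteenth tied to eighth (sixteenth + eighth) = 6; eighth tied to quarter (eighth + quarter) = 12; thirty-second = 1.
Sum: 1 + 1 + 3 + 8 + 6 + 12 + 1 = 32.
Remaining: 48 − 32 = 16 thirty-second notes, which is a half note.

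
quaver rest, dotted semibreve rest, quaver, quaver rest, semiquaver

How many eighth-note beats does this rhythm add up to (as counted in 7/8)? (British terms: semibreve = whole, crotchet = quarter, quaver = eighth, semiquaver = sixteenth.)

One eighth-note beat = 2 sixteenth notes.
In sixteenth notes: quaver rest = 2; dotted semibreve rest = 24; quaver = 2; quaver rest = 2; semiquaver = 1.
Total: 2 + 24 + 2 + 2 + 1 = 31.
31 ÷ 2 = 15.5 beats.

15.5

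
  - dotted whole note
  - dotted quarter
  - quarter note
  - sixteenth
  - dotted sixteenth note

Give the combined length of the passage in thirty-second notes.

Each duration in thirty-second notes: dotted whole note = 48; dotted quarter = 12; quarter note = 8; sixteenth = 2; dotted sixteenth note = 3.
Altogether 48 + 12 + 8 + 2 + 3 = 73 thirty-second notes.

73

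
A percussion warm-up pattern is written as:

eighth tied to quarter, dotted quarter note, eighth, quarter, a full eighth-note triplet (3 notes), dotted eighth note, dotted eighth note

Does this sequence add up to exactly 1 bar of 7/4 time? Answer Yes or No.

One bar of 7/4 = 28 sixteenth notes.
Convert each value to sixteenth notes: eighth tied to quarter (eighth + quarter) = 6; dotted quarter note = 6; eighth = 2; quarter = 4; a full eighth-note triplet (3 notes) (three triplet eighths span one quarter) = 4; dotted eighth note = 3; dotted eighth note = 3.
Altogether 6 + 6 + 2 + 4 + 4 + 3 + 3 = 28.
28 equals 28, so the answer is Yes.

Yes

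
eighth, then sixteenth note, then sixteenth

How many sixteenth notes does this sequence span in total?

Working in sixteenth notes: eighth = 2; sixteenth note = 1; sixteenth = 1.
Sum: 2 + 1 + 1 = 4 sixteenth notes.

4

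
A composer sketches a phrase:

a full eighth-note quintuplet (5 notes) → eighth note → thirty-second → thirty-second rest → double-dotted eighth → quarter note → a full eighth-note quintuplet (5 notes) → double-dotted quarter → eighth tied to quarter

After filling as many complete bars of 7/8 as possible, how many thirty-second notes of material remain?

One bar of 7/8 = 28 thirty-second notes.
Working in thirty-second notes: a full eighth-note quintuplet (5 notes) (five quintuplet eighths span one half) = 16; eighth note = 4; thirty-second = 1; thirty-second rest = 1; double-dotted eighth = 7; quarter note = 8; a full eighth-note quintuplet (5 notes) (five quintuplet eighths span one half) = 16; double-dotted quarter = 14; eighth tied to quarter (eighth + quarter) = 12.
Adding: 16 + 4 + 1 + 1 + 7 + 8 + 16 + 14 + 12 = 79.
79 ÷ 28 = 2 complete bars with 23 thirty-second notes remaining.

23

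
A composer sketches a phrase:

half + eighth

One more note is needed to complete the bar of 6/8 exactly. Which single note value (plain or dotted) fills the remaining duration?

The bar of 6/8 = 6 eighth notes.
In eighth notes: half = 4; eighth = 1.
Total: 4 + 1 = 5.
Remaining: 6 − 5 = 1 eighth note, which is a eighth note.

eighth note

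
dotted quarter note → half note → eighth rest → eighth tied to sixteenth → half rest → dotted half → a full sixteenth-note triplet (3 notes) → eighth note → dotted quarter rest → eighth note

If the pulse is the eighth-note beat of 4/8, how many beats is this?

25.5

One eighth-note beat = 2 sixteenth notes.
Working in sixteenth notes: dotted quarter note = 6; half note = 8; eighth rest = 2; eighth tied to sixteenth (eighth + sixteenth) = 3; half rest = 8; dotted half = 12; a full sixteenth-note triplet (3 notes) (three triplet sixteenths span one eighth) = 2; eighth note = 2; dotted quarter rest = 6; eighth note = 2.
Altogether 6 + 8 + 2 + 3 + 8 + 12 + 2 + 2 + 6 + 2 = 51.
51 ÷ 2 = 25.5 beats.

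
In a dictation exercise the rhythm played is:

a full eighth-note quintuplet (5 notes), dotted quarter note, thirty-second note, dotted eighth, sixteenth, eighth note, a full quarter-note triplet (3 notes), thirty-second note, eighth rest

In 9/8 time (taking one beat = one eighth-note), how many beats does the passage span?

One eighth-note beat = 4 thirty-second notes.
In thirty-second notes: a full eighth-note quintuplet (5 notes) (five quintuplet eighths span one half) = 16; dotted quarter note = 12; thirty-second note = 1; dotted eighth = 6; sixteenth = 2; eighth note = 4; a full quarter-note triplet (3 notes) (three triplet quarters span one half) = 16; thirty-second note = 1; eighth rest = 4.
Altogether 16 + 12 + 1 + 6 + 2 + 4 + 16 + 1 + 4 = 62.
62 ÷ 4 = 15.5 beats.

15.5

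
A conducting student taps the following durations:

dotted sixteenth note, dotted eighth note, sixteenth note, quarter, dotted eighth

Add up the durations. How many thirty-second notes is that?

In thirty-second notes: dotted sixteenth note = 3; dotted eighth note = 6; sixteenth note = 2; quarter = 8; dotted eighth = 6.
Total: 3 + 6 + 2 + 8 + 6 = 25 thirty-second notes.

25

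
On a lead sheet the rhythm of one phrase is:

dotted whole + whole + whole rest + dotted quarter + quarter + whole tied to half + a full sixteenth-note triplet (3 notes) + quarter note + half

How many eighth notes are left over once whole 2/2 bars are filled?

One bar of 2/2 = 8 eighth notes.
Each duration in eighth notes: dotted whole = 12; whole = 8; whole rest = 8; dotted quarter = 3; quarter = 2; whole tied to half (whole + half) = 12; a full sixteenth-note triplet (3 notes) (three triplet sixteenths span one eighth) = 1; quarter note = 2; half = 4.
Total: 12 + 8 + 8 + 3 + 2 + 12 + 1 + 2 + 4 = 52.
52 ÷ 8 = 6 complete bars with 4 eighth notes remaining.

4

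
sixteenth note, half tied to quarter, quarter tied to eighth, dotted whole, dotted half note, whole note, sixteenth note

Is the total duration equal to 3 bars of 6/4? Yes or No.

Yes

One bar of 6/4 = 24 sixteenth notes, so 3 bars = 72.
Working in sixteenth notes: sixteenth note = 1; half tied to quarter (half + quarter) = 12; quarter tied to eighth (quarter + eighth) = 6; dotted whole = 24; dotted half note = 12; whole note = 16; sixteenth note = 1.
Altogether 1 + 12 + 6 + 24 + 12 + 16 + 1 = 72.
72 equals 72, so the answer is Yes.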